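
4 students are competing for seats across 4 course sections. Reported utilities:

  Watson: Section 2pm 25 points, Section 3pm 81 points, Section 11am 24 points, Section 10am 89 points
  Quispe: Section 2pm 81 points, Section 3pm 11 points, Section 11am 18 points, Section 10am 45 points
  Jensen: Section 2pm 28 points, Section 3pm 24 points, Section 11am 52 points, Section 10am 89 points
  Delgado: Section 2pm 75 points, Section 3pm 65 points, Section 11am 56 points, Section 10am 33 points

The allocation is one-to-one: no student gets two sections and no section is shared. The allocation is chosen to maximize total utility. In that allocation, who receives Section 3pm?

Watson receives Section 3pm.

Optimal: Watson→Section 3pm (81 points), Quispe→Section 2pm (81 points), Jensen→Section 10am (89 points), Delgado→Section 11am (56 points) — total 81+81+89+56 = 307 points.
Max-entry greedy (repeatedly take the single best remaining cell) gives 287 points, worse by 20.
Swapping Watson↔Delgado (Watson→Section 11am 24 points, Delgado→Section 3pm 65 points) loses 48.
Every other assignment is strictly worse.
Watson's own top section is Section 10am (89 points), but forcing Watson→Section 10am and reassigning the rest optimally gives only 287 points — worse by 20.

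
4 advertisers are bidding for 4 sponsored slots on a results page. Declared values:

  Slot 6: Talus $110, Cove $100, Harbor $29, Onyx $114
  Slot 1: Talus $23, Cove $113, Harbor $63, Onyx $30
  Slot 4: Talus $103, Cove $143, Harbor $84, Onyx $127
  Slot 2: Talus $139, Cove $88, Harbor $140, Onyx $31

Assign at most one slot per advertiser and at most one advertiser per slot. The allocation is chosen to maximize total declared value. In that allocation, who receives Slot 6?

This is a one-to-one assignment (maximum-weight bipartite matching).
Optimal: Talus→Slot 6 ($110), Cove→Slot 1 ($113), Harbor→Slot 2 ($140), Onyx→Slot 4 ($127) — total 110+113+140+127 = $490.
Column-greedy (each slot in turn goes to its best remaining advertiser) gives $470, worse by 20.
Next-best assignment: Talus→Slot 4, Cove→Slot 1, Harbor→Slot 2, Onyx→Slot 6 = $470.
Talus's own top slot is Slot 2 ($139), but forcing Talus→Slot 2 and reassigning the rest optimally gives only $459 — worse by 31.

Talus receives Slot 6.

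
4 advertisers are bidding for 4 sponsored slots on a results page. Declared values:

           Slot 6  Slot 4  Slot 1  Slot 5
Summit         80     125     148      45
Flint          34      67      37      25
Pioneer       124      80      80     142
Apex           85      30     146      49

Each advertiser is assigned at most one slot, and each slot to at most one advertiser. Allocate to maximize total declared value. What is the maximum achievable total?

Max total: $447

Optimal: Summit→Slot 4 ($125), Flint→Slot 6 ($34), Pioneer→Slot 5 ($142), Apex→Slot 1 ($146) — total 125+34+142+146 = $447.
Max-entry greedy (repeatedly take the single best remaining cell) gives $442, worse by 5.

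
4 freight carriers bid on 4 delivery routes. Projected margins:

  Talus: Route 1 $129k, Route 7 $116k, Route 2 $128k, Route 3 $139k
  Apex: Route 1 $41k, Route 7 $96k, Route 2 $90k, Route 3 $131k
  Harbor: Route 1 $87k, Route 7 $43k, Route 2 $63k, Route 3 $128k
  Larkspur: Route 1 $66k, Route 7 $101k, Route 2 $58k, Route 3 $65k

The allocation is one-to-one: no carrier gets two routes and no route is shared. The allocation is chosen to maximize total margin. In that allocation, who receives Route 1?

Talus receives Route 1.

Optimal: Talus→Route 1 ($129k), Apex→Route 2 ($90k), Harbor→Route 3 ($128k), Larkspur→Route 7 ($101k) — total 129+90+128+101 = $448k.
Row-greedy (each carrier in turn takes its best remaining route) gives $380k, worse by 68.
Next-best assignment: Talus→Route 2, Apex→Route 3, Harbor→Route 1, Larkspur→Route 7 = $447k.
Swapping Larkspur↔Talus (Larkspur→Route 1 $66k, Talus→Route 7 $116k) loses 48.
Every other assignment is strictly worse.
Talus's own top route is Route 3 ($139k), but forcing Talus→Route 3 and reassigning the rest optimally gives only $417k — worse by 31.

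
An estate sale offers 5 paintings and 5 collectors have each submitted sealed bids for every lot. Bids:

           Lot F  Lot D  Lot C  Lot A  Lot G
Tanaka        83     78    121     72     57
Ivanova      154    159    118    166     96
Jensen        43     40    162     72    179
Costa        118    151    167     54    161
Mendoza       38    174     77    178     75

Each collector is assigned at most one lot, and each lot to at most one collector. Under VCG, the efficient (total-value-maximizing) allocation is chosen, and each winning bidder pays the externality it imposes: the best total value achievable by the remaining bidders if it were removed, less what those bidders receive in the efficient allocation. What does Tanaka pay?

Efficient allocation: Tanaka→Lot C ($121), Ivanova→Lot F ($154), Jensen→Lot G ($179), Costa→Lot D ($151), Mendoza→Lot A ($178); total welfare W = $783.
Tanaka receives Lot C at value $121, so the others get W − 121 = $662.
Without Tanaka: best allocation of the remaining 4 bidders over all 5 lots is Ivanova→Lot A ($166), Jensen→Lot G ($179), Costa→Lot C ($167), Mendoza→Lot D ($174), total $686.
VCG payment = (others' best without Tanaka) − (others' welfare with Tanaka) = 686 − 662 = $24.

Tanaka pays $24.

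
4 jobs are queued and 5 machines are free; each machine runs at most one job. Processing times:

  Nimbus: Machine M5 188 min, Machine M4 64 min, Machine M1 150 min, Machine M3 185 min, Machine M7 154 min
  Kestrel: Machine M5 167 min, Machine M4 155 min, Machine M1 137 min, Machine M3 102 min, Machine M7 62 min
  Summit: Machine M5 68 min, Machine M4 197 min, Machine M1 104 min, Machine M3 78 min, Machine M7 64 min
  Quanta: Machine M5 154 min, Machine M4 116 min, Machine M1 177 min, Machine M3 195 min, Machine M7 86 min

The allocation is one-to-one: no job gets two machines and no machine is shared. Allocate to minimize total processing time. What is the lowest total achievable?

Treat this as an assignment problem: match each job to one machine.
Optimal: Nimbus→Machine M4 (64 min), Kestrel→Machine M3 (102 min), Summit→Machine M5 (68 min), Quanta→Machine M7 (86 min) — total 64+102+68+86 = 320 min.
Min-entry greedy (repeatedly take the single cheapest remaining cell) gives 371 min, worse by 51.
Next-best assignment: Nimbus→Machine M4, Kestrel→Machine M1, Summit→Machine M5, Quanta→Machine M7 = 355 min.

Minimum total: 320 min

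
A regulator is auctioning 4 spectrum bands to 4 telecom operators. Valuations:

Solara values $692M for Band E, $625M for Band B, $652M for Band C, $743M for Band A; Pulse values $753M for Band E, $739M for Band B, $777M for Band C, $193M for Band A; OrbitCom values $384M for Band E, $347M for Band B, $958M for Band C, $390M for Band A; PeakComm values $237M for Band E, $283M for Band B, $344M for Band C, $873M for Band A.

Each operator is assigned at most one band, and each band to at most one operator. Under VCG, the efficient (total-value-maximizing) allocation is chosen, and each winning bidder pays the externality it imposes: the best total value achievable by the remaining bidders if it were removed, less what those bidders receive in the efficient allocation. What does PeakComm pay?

Efficient allocation: Solara→Band E ($692M), Pulse→Band B ($739M), OrbitCom→Band C ($958M), PeakComm→Band A ($873M); total welfare W = $3262M.
PeakComm receives Band A at value $873M, so the others get W − 873 = $2389M.
Without PeakComm: best allocation of the remaining 3 bidders over all 4 bands is Solara→Band A ($743M), Pulse→Band E ($753M), OrbitCom→Band C ($958M), total $2454M.
VCG payment = (others' best without PeakComm) − (others' welfare with PeakComm) = 2454 − 2389 = $65M.

PeakComm pays $65M.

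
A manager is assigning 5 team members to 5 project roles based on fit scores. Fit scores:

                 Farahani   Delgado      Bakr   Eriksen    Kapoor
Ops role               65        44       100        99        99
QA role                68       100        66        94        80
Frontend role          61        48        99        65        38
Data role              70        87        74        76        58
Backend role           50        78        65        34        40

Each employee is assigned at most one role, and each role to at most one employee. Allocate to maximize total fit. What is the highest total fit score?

Max total: 440 pts

This is a one-to-one assignment (maximum-weight bipartite matching).
Optimal: Farahani→Data role (70 pts), Delgado→Backend role (78 pts), Bakr→Frontend role (99 pts), Eriksen→QA role (94 pts), Kapoor→Ops role (99 pts) — total 70+78+99+94+99 = 440 pts.
Next-best assignment: Farahani→Backend role, Delgado→Data role, Bakr→Frontend role, Eriksen→QA role, Kapoor→Ops role = 429 pts.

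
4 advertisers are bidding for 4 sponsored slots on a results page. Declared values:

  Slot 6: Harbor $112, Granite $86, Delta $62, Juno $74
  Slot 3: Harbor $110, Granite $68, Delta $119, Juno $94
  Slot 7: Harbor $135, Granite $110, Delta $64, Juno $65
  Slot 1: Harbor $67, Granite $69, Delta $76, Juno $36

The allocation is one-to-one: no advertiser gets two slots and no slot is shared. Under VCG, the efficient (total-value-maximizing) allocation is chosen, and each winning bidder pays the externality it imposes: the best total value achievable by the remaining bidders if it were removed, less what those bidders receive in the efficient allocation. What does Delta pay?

Delta pays $38.

Efficient allocation: Harbor→Slot 7 ($135), Granite→Slot 1 ($69), Delta→Slot 3 ($119), Juno→Slot 6 ($74); total welfare W = $397.
Delta receives Slot 3 at value $119, so the others get W − 119 = $278.
Without Delta: best allocation of the remaining 3 bidders over all 4 slots is Harbor→Slot 6 ($112), Granite→Slot 7 ($110), Juno→Slot 3 ($94), total $316.
VCG payment = (others' best without Delta) − (others' welfare with Delta) = 316 − 278 = $38.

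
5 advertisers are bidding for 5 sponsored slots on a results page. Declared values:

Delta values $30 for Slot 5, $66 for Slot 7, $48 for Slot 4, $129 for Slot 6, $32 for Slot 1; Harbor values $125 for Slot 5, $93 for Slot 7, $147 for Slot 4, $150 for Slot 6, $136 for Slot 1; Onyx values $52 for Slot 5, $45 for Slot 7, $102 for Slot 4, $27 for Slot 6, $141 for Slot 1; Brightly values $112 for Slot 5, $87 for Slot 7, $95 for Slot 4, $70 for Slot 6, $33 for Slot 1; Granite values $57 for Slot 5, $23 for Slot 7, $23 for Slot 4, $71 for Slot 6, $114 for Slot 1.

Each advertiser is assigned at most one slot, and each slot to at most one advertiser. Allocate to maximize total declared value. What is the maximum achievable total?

Optimal: Delta→Slot 6 ($129), Harbor→Slot 4 ($147), Onyx→Slot 1 ($141), Brightly→Slot 7 ($87), Granite→Slot 5 ($57) — total 129+147+141+87+57 = $561.
Column-greedy (each slot in turn goes to its best remaining advertiser) gives $557, worse by 4.
Swapping Granite↔Delta (Granite→Slot 6 $71, Delta→Slot 5 $30) loses 85.

Max total: $561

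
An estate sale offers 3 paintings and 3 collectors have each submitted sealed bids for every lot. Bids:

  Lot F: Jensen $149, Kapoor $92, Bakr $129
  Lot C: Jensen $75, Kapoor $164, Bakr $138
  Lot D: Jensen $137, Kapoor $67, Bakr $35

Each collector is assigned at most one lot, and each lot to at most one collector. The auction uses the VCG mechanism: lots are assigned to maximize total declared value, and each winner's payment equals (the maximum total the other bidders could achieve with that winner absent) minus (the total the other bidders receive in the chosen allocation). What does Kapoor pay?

Kapoor pays $21.

Efficient allocation: Jensen→Lot D ($137), Kapoor→Lot C ($164), Bakr→Lot F ($129); total welfare W = $430.
Kapoor receives Lot C at value $164, so the others get W − 164 = $266.
Without Kapoor: best allocation of the remaining 2 bidders over all 3 lots is Jensen→Lot F ($149), Bakr→Lot C ($138), total $287.
VCG payment = (others' best without Kapoor) − (others' welfare with Kapoor) = 287 − 266 = $21.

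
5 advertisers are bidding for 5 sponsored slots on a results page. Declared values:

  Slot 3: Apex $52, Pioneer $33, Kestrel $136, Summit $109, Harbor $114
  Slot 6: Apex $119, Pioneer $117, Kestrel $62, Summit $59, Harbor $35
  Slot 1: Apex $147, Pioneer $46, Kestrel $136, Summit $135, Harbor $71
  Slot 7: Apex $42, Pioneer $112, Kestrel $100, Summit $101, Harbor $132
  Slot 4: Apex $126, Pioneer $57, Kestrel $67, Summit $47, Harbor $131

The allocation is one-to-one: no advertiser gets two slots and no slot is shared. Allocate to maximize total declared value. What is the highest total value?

Optimal: Apex→Slot 4 ($126), Pioneer→Slot 6 ($117), Kestrel→Slot 3 ($136), Summit→Slot 1 ($135), Harbor→Slot 7 ($132) — total 126+117+136+135+132 = $646.
Column-greedy (each slot in turn goes to its best remaining advertiser) gives $579, worse by 67.
Swapping Kestrel↔Apex (Kestrel→Slot 4 $67, Apex→Slot 3 $52) loses 143.

Max total: $646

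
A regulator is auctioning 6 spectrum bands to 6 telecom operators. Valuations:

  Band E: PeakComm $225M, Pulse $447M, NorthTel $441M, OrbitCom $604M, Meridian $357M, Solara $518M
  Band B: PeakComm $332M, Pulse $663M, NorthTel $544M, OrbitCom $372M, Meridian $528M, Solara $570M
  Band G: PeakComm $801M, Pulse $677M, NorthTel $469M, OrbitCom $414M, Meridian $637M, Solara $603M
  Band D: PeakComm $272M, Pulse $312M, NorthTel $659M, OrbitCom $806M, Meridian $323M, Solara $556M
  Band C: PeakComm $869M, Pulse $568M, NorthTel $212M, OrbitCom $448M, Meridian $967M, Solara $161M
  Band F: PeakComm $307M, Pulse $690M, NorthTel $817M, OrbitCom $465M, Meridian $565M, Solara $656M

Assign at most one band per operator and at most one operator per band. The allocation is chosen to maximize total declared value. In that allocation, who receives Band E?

Optimal: PeakComm→Band G ($801M), Pulse→Band B ($663M), NorthTel→Band F ($817M), OrbitCom→Band D ($806M), Meridian→Band C ($967M), Solara→Band E ($518M) — total 801+663+817+806+967+518 = $4572M.
Row-greedy (each operator in turn takes its best remaining band) gives $4029M, worse by 543.
Solara's own top band is Band F ($656M), but forcing Solara→Band F and reassigning the rest optimally gives only $4350M — worse by 222.

Solara receives Band E.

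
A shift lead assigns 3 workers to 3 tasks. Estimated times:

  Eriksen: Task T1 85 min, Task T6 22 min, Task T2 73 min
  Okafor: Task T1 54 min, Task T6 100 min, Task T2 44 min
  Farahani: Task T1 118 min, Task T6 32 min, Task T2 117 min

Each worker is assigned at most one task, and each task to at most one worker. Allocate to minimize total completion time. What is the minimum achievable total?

Min total: 159 min

Optimal: Eriksen→Task T2 (73 min), Okafor→Task T1 (54 min), Farahani→Task T6 (32 min) — total 73+54+32 = 159 min.
Column-greedy (each task in turn goes to its cheapest remaining worker) gives 193 min, worse by 34.
Every other assignment is strictly worse.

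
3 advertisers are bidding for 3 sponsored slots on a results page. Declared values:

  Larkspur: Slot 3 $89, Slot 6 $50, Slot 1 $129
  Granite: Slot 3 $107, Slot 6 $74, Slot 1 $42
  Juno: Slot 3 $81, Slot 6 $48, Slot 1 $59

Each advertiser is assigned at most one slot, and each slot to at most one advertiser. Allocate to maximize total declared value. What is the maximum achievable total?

Treat this as an assignment problem: match each advertiser to one slot.
Optimal: Larkspur→Slot 1 ($129), Granite→Slot 3 ($107), Juno→Slot 6 ($48) — total 129+107+48 = $284.
Column-greedy (each slot in turn goes to its best remaining advertiser) gives $216, worse by 68.
No other one-to-one assignment exceeds $284.

Max total: $284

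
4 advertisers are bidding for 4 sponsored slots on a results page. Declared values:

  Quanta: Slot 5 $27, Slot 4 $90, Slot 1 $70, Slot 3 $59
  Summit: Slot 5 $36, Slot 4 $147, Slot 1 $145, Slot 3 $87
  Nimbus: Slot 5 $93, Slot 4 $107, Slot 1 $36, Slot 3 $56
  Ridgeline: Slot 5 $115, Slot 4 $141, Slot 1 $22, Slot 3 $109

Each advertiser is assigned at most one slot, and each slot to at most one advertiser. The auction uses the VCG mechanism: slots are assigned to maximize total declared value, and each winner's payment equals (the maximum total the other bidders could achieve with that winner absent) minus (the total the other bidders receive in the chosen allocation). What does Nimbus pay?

Efficient allocation: Quanta→Slot 3 ($59), Summit→Slot 1 ($145), Nimbus→Slot 5 ($93), Ridgeline→Slot 4 ($141); total welfare W = $438.
Nimbus receives Slot 5 at value $93, so the others get W − 93 = $345.
Without Nimbus: best allocation of the remaining 3 bidders over all 4 slots is Quanta→Slot 4 ($90), Summit→Slot 1 ($145), Ridgeline→Slot 5 ($115), total $350.
VCG payment = (others' best without Nimbus) − (others' welfare with Nimbus) = 350 − 345 = $5.

Nimbus pays $5.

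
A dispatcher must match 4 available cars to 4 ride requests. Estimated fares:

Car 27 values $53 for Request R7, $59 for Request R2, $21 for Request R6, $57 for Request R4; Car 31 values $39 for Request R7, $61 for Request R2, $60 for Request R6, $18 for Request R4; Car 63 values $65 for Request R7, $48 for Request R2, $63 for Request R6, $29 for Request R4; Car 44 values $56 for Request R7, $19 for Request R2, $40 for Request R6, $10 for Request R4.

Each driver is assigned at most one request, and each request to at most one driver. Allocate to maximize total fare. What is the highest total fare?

This is the linear assignment problem.
Optimal: Car 27→Request R4 ($57), Car 31→Request R2 ($61), Car 63→Request R6 ($63), Car 44→Request R7 ($56) — total 57+61+63+56 = $237.
Column-greedy (each request in turn goes to its best remaining driver) gives $223, worse by 14.
Swapping Car 63↔Car 27 (Car 63→Request R4 $29, Car 27→Request R6 $21) loses 70.

Max total: $237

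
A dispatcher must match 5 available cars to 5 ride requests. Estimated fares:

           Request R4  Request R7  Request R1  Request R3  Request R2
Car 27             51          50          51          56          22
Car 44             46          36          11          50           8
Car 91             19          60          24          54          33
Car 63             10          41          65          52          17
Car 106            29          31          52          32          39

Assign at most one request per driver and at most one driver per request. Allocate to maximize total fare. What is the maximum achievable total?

Treat this as an assignment problem: match each driver to one request.
Optimal: Car 27→Request R3 ($56), Car 44→Request R4 ($46), Car 91→Request R7 ($60), Car 63→Request R1 ($65), Car 106→Request R2 ($39) — total 56+46+60+65+39 = $266.
Column-greedy (each request in turn goes to its best remaining driver) gives $265, worse by 1.
Checked against all permutations: $266 is optimal.

Maximum total: $266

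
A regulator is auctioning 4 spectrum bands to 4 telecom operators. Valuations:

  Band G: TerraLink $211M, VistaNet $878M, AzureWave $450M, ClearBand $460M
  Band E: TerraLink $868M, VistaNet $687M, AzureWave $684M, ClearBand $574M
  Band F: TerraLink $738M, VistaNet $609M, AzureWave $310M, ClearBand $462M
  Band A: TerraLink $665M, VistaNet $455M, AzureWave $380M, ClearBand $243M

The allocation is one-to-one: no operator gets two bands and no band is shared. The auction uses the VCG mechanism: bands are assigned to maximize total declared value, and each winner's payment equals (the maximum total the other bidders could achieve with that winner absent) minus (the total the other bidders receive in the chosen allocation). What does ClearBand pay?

ClearBand pays $73M.

Efficient allocation: TerraLink→Band A ($665M), VistaNet→Band G ($878M), AzureWave→Band E ($684M), ClearBand→Band F ($462M); total welfare W = $2689M.
ClearBand receives Band F at value $462M, so the others get W − 462 = $2227M.
Without ClearBand: best allocation of the remaining 3 bidders over all 4 bands is TerraLink→Band F ($738M), VistaNet→Band G ($878M), AzureWave→Band E ($684M), total $2300M.
VCG payment = (others' best without ClearBand) − (others' welfare with ClearBand) = 2300 − 2227 = $73M.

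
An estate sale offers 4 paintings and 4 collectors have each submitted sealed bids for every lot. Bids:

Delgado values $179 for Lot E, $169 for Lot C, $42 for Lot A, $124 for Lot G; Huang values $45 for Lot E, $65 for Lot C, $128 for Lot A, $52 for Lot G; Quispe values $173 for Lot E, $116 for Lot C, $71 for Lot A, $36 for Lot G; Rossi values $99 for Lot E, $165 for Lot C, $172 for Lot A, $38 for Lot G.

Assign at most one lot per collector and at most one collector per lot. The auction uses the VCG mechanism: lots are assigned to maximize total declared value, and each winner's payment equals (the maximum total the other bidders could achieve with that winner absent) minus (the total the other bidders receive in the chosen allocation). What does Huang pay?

Huang pays $52.

Efficient allocation: Delgado→Lot G ($124), Huang→Lot A ($128), Quispe→Lot E ($173), Rossi→Lot C ($165); total welfare W = $590.
Huang receives Lot A at value $128, so the others get W − 128 = $462.
Without Huang: best allocation of the remaining 3 bidders over all 4 lots is Delgado→Lot C ($169), Quispe→Lot E ($173), Rossi→Lot A ($172), total $514.
VCG payment = (others' best without Huang) − (others' welfare with Huang) = 514 − 462 = $52.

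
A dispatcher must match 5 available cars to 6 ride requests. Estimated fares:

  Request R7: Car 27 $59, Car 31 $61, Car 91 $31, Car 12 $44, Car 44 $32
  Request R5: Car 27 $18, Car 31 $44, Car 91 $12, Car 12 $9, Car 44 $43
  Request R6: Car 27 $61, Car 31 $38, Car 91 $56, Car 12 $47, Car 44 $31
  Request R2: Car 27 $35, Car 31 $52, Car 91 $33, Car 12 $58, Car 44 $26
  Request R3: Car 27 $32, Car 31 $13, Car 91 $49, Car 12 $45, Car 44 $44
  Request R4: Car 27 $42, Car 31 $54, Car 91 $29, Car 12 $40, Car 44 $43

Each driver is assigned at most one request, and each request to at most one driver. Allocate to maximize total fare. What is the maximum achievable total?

Maximum total: $272

This is a one-to-one assignment (maximum-weight bipartite matching).
Optimal: Car 27→Request R6 ($61), Car 31→Request R7 ($61), Car 91→Request R3 ($49), Car 12→Request R2 ($58), Car 44→Request R5 ($43) — total 61+61+49+58+43 = $272.
Swapping Car 12↔Car 27 (Car 12→Request R6 $47, Car 27→Request R2 $35) loses 37.
Checked against all permutations: $272 is optimal.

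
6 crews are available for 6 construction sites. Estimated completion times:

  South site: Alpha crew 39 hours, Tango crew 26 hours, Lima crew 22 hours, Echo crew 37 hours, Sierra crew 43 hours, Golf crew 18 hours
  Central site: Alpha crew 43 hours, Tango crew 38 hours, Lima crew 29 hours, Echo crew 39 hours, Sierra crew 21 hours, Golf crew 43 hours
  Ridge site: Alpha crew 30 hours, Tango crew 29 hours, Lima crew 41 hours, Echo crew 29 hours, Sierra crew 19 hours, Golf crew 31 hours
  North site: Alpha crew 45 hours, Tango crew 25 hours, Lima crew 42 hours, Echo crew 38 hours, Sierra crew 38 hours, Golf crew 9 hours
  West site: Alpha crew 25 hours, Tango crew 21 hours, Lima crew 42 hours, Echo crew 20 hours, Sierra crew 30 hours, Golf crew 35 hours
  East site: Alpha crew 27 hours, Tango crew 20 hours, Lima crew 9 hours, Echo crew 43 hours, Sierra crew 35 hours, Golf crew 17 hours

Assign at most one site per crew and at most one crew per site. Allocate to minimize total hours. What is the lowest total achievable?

Treat this as an assignment problem: match each crew to one site.
Optimal: Alpha crew→Ridge site (30 hours), Tango crew→South site (26 hours), Lima crew→East site (9 hours), Echo crew→West site (20 hours), Sierra crew→Central site (21 hours), Golf crew→North site (9 hours) — total 30+26+9+20+21+9 = 115 hours.
Row-greedy (each crew in turn takes its cheapest remaining site) gives 126 hours, worse by 11.
Next-best assignment: Alpha crew→West site, Tango crew→South site, Lima crew→East site, Echo crew→Ridge site, Sierra crew→Central site, Golf crew→North site = 119 hours.
No other one-to-one assignment undercuts 115 hours.

Minimum total: 115 hours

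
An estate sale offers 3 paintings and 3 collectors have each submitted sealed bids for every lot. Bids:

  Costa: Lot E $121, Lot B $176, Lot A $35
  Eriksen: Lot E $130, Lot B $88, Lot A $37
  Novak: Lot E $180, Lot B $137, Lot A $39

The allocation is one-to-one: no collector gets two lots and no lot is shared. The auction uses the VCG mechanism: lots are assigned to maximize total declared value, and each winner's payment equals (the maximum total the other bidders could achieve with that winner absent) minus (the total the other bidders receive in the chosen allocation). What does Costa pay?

Costa pays $51.

Efficient allocation: Costa→Lot B ($176), Eriksen→Lot A ($37), Novak→Lot E ($180); total welfare W = $393.
Costa receives Lot B at value $176, so the others get W − 176 = $217.
Without Costa: best allocation of the remaining 2 bidders over all 3 lots is Eriksen→Lot B ($88), Novak→Lot E ($180), total $268.
VCG payment = (others' best without Costa) − (others' welfare with Costa) = 268 − 217 = $51.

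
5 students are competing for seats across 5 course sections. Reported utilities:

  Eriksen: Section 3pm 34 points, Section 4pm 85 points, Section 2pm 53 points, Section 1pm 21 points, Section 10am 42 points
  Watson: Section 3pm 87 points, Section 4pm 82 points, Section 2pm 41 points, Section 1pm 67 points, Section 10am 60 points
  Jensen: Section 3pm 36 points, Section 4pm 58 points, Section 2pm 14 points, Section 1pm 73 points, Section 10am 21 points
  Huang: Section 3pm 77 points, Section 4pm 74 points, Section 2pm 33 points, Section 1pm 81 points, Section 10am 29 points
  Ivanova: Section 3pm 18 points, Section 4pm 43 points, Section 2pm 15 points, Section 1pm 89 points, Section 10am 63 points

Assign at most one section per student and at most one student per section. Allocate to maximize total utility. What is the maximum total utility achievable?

Optimal: Eriksen→Section 2pm (53 points), Watson→Section 3pm (87 points), Jensen→Section 1pm (73 points), Huang→Section 4pm (74 points), Ivanova→Section 10am (63 points) — total 53+87+73+74+63 = 350 points.
Row-greedy (each student in turn takes its best remaining section) gives 341 points, worse by 9.

Max total: 350 points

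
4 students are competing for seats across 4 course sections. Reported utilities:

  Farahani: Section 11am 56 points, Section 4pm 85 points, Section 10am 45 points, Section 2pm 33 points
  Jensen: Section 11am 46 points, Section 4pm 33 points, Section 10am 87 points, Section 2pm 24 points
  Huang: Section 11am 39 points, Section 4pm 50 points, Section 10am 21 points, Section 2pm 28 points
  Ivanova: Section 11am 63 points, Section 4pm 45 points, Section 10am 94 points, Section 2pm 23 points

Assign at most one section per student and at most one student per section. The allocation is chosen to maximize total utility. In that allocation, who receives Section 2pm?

Optimal: Farahani→Section 4pm (85 points), Jensen→Section 10am (87 points), Huang→Section 2pm (28 points), Ivanova→Section 11am (63 points) — total 85+87+28+63 = 263 points.
Max-entry greedy (repeatedly take the single best remaining cell) gives 253 points, worse by 10.
Huang's own top section is Section 4pm (50 points), but forcing Huang→Section 4pm and reassigning the rest optimally gives only 233 points — worse by 30.

Huang receives Section 2pm.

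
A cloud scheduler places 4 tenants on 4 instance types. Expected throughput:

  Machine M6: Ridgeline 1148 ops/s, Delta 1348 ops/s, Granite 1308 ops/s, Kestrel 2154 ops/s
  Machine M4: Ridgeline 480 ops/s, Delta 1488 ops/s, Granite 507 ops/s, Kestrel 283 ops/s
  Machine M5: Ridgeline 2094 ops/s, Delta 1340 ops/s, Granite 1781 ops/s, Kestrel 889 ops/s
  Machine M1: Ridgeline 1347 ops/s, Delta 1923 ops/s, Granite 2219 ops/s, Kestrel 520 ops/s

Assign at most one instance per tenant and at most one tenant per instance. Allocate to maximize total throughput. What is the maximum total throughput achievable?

This is the linear assignment problem.
Optimal: Ridgeline→Machine M5 (2094 ops/s), Delta→Machine M4 (1488 ops/s), Granite→Machine M1 (2219 ops/s), Kestrel→Machine M6 (2154 ops/s) — total 2094+1488+2219+2154 = 7955 ops/s.
Row-greedy (each tenant in turn takes its best remaining instance) gives 5608 ops/s, worse by 2347.
Next-best assignment: Ridgeline→Machine M1, Delta→Machine M4, Granite→Machine M5, Kestrel→Machine M6 = 6770 ops/s.
Swapping Granite↔Delta (Granite→Machine M4 507 ops/s, Delta→Machine M1 1923 ops/s) loses 1277.

Maximum total: 7955 ops/s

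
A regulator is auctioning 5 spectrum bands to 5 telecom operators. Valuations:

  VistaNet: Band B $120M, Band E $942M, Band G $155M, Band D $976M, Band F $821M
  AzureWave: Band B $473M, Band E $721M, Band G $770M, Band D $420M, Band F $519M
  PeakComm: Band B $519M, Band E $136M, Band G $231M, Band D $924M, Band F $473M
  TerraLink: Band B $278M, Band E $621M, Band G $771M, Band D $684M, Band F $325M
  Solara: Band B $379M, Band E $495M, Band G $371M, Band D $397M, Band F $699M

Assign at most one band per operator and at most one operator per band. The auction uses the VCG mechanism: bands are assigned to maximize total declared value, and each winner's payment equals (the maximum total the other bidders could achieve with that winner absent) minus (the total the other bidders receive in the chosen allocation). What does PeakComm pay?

Efficient allocation: VistaNet→Band E ($942M), AzureWave→Band B ($473M), PeakComm→Band D ($924M), TerraLink→Band G ($771M), Solara→Band F ($699M); total welfare W = $3809M.
PeakComm receives Band D at value $924M, so the others get W − 924 = $2885M.
Without PeakComm: best allocation of the remaining 4 bidders over all 5 bands is VistaNet→Band D ($976M), AzureWave→Band E ($721M), TerraLink→Band G ($771M), Solara→Band F ($699M), total $3167M.
VCG payment = (others' best without PeakComm) − (others' welfare with PeakComm) = 3167 − 2885 = $282M.

PeakComm pays $282M.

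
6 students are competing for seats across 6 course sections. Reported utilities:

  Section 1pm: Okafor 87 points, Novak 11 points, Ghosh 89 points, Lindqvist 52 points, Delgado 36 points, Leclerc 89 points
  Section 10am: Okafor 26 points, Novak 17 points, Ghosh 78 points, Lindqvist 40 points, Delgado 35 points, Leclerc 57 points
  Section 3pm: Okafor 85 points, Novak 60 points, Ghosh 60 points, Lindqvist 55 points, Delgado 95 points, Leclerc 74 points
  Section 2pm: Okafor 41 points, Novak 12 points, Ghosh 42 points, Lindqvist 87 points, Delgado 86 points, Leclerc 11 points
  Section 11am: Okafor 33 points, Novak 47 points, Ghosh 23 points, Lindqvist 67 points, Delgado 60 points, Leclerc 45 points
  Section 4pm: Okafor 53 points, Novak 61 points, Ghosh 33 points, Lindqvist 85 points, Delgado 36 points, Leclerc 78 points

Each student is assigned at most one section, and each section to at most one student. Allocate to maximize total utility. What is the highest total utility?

Max total: 472 points

This is the linear assignment problem.
Optimal: Okafor→Section 1pm (87 points), Novak→Section 11am (47 points), Ghosh→Section 10am (78 points), Lindqvist→Section 2pm (87 points), Delgado→Section 3pm (95 points), Leclerc→Section 4pm (78 points) — total 87+47+78+87+95+78 = 472 points.
Max-entry greedy (repeatedly take the single best remaining cell) gives 422 points, worse by 50.
Every other assignment is strictly worse.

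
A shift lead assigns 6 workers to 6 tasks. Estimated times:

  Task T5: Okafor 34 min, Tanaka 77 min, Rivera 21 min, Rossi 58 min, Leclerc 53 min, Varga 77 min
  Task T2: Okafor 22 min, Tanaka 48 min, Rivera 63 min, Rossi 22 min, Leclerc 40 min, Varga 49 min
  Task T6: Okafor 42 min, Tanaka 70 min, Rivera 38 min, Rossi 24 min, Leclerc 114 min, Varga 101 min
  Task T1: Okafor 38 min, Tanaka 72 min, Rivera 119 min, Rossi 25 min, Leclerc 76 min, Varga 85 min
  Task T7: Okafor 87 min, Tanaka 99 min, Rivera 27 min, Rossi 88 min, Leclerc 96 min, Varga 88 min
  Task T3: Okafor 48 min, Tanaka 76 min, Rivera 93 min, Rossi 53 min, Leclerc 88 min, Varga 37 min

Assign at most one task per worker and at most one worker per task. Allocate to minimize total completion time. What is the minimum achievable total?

Minimum total: 227 min

Optimal: Okafor→Task T1 (38 min), Tanaka→Task T2 (48 min), Rivera→Task T7 (27 min), Rossi→Task T6 (24 min), Leclerc→Task T5 (53 min), Varga→Task T3 (37 min) — total 38+48+27+24+53+37 = 227 min.
Column-greedy (each task in turn goes to its cheapest remaining worker) gives 315 min, worse by 88.
Swapping Varga↔Okafor (Varga→Task T1 85 min, Okafor→Task T3 48 min) adds 58.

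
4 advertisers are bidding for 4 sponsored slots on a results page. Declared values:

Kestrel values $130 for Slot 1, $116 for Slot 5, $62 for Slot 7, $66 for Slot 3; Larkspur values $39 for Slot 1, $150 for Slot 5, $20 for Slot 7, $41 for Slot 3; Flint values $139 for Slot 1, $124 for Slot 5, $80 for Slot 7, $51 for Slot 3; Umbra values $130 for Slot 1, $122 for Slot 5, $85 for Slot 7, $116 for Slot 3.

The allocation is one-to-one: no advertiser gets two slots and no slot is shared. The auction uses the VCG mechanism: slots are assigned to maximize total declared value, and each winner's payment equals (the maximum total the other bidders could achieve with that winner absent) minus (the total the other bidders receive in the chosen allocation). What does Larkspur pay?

Larkspur pays $45.

Efficient allocation: Kestrel→Slot 1 ($130), Larkspur→Slot 5 ($150), Flint→Slot 7 ($80), Umbra→Slot 3 ($116); total welfare W = $476.
Larkspur receives Slot 5 at value $150, so the others get W − 150 = $326.
Without Larkspur: best allocation of the remaining 3 bidders over all 4 slots is Kestrel→Slot 5 ($116), Flint→Slot 1 ($139), Umbra→Slot 3 ($116), total $371.
VCG payment = (others' best without Larkspur) − (others' welfare with Larkspur) = 371 − 326 = $45.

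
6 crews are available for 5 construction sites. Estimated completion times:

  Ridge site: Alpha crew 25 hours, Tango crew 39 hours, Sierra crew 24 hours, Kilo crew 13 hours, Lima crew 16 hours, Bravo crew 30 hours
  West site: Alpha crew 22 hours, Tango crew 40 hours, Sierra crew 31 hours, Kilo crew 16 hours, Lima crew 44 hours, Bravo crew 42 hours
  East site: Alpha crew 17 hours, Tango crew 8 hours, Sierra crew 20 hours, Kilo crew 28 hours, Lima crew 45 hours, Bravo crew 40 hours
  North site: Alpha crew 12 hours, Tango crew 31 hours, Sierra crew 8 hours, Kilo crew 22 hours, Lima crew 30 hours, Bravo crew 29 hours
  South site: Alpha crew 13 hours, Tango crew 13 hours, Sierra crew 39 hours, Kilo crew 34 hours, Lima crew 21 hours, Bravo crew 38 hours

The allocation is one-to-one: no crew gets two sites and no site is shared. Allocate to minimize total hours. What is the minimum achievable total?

This is the linear assignment problem.
Optimal: Lima crew→Ridge site (16 hours), Kilo crew→West site (16 hours), Tango crew→East site (8 hours), Sierra crew→North site (8 hours), Alpha crew→South site (13 hours) — total 16+16+8+8+13 = 61 hours.
Row-greedy (each crew in turn takes its cheapest remaining site) gives 81 hours, worse by 20.
Swapping Alpha crew↔Lima crew (Alpha crew→Ridge site 25 hours, Lima crew→South site 21 hours) adds 17.
No other one-to-one assignment undercuts 61 hours.

Min total: 61 hours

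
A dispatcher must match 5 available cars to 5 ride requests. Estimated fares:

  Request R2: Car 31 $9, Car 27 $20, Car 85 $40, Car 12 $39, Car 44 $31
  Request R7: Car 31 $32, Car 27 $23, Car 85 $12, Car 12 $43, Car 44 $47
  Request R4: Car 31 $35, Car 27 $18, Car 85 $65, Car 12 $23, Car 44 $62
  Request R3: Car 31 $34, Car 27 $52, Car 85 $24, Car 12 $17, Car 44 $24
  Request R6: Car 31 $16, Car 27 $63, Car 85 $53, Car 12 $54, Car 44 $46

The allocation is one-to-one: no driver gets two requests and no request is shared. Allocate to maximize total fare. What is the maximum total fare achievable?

Optimal: Car 31→Request R3 ($34), Car 27→Request R6 ($63), Car 85→Request R4 ($65), Car 12→Request R2 ($39), Car 44→Request R7 ($47) — total 34+63+65+39+47 = $248.
Row-greedy (each driver in turn takes its best remaining request) gives $205, worse by 43.
Swapping Car 12↔Car 85 (Car 12→Request R4 $23, Car 85→Request R2 $40) loses 41.

Max total: $248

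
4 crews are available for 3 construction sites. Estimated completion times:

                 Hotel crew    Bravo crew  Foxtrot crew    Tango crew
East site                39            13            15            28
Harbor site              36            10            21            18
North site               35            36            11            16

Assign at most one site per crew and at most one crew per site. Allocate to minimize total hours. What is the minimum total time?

Minimum total: 41 hours

Optimal: Foxtrot crew→East site (15 hours), Bravo crew→Harbor site (10 hours), Tango crew→North site (16 hours) — total 15+10+16 = 41 hours.
Column-greedy (each site in turn goes to its cheapest remaining crew) gives 42 hours, worse by 1.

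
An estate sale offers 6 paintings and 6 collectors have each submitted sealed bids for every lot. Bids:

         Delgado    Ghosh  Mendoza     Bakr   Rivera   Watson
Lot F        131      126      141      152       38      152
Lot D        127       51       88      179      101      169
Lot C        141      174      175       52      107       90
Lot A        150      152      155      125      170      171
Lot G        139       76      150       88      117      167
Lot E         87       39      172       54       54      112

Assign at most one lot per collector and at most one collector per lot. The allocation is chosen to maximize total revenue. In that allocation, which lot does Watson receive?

Watson receives Lot G.

Treat this as an assignment problem: match each collector to one lot.
Optimal: Delgado→Lot F ($131), Ghosh→Lot C ($174), Mendoza→Lot E ($172), Bakr→Lot D ($179), Rivera→Lot A ($170), Watson→Lot G ($167) — total 131+174+172+179+170+167 = $993.
Next-best assignment: Delgado→Lot G, Ghosh→Lot C, Mendoza→Lot E, Bakr→Lot D, Rivera→Lot A, Watson→Lot F = $986.
Swapping Watson↔Rivera (Watson→Lot A $171, Rivera→Lot G $117) loses 49.
Watson's own top lot is Lot A ($171), but forcing Watson→Lot A and reassigning the rest optimally gives only $944 — worse by 49.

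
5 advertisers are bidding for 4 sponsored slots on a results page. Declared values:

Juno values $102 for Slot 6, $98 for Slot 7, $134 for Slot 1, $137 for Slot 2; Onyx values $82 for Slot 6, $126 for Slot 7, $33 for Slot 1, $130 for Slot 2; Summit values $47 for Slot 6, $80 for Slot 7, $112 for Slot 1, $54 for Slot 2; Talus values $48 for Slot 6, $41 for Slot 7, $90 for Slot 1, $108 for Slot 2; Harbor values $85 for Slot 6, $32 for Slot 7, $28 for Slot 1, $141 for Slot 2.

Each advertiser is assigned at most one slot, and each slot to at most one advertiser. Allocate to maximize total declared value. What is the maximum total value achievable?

Max total: $481

This is a one-to-one assignment (maximum-weight bipartite matching).
Optimal: Juno→Slot 6 ($102), Onyx→Slot 7 ($126), Summit→Slot 1 ($112), Harbor→Slot 2 ($141) — total 102+126+112+141 = $481.
Max-entry greedy (repeatedly take the single best remaining cell) gives $449, worse by 32.
Every other assignment is strictly worse.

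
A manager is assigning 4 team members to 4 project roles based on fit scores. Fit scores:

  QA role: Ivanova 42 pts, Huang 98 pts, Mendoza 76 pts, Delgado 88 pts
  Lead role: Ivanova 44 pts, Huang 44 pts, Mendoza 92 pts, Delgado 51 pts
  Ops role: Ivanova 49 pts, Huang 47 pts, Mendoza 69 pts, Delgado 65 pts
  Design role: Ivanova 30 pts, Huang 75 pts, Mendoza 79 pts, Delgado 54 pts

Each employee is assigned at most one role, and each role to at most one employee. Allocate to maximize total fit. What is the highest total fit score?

Optimal: Ivanova→Ops role (49 pts), Huang→Design role (75 pts), Mendoza→Lead role (92 pts), Delgado→QA role (88 pts) — total 49+75+92+88 = 304 pts.
Row-greedy (each employee in turn takes its best remaining role) gives 293 pts, worse by 11.
Swapping Mendoza↔Huang (Mendoza→Design role 79 pts, Huang→Lead role 44 pts) loses 44.
No other one-to-one assignment exceeds 304 pts.

Maximum total: 304 pts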